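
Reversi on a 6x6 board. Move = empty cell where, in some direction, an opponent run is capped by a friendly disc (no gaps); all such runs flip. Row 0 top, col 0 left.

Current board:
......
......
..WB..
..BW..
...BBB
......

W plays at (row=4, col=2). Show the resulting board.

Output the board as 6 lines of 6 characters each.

Answer: ......
......
..WB..
..WW..
..WBBB
......

Derivation:
Place W at (4,2); scan 8 dirs for brackets.
Dir NW: first cell '.' (not opp) -> no flip
Dir N: opp run (3,2) capped by W -> flip
Dir NE: first cell 'W' (not opp) -> no flip
Dir W: first cell '.' (not opp) -> no flip
Dir E: opp run (4,3) (4,4) (4,5), next=edge -> no flip
Dir SW: first cell '.' (not opp) -> no flip
Dir S: first cell '.' (not opp) -> no flip
Dir SE: first cell '.' (not opp) -> no flip
All flips: (3,2)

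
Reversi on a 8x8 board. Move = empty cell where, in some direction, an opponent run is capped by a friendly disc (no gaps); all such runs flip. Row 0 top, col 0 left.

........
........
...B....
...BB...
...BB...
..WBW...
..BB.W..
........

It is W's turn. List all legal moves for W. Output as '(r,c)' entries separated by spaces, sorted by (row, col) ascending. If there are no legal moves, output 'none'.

Answer: (2,4) (2,5) (3,2) (7,2) (7,4)

Derivation:
(1,2): no bracket -> illegal
(1,3): no bracket -> illegal
(1,4): no bracket -> illegal
(2,2): no bracket -> illegal
(2,4): flips 2 -> legal
(2,5): flips 2 -> legal
(3,2): flips 1 -> legal
(3,5): no bracket -> illegal
(4,2): no bracket -> illegal
(4,5): no bracket -> illegal
(5,1): no bracket -> illegal
(5,5): no bracket -> illegal
(6,1): no bracket -> illegal
(6,4): no bracket -> illegal
(7,1): no bracket -> illegal
(7,2): flips 2 -> legal
(7,3): no bracket -> illegal
(7,4): flips 1 -> legal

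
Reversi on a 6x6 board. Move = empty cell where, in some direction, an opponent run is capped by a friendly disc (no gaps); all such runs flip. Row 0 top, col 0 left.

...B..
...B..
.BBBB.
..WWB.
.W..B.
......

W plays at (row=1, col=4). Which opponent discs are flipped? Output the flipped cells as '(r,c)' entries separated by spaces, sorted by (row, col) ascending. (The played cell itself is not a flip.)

Answer: (2,3)

Derivation:
Dir NW: opp run (0,3), next=edge -> no flip
Dir N: first cell '.' (not opp) -> no flip
Dir NE: first cell '.' (not opp) -> no flip
Dir W: opp run (1,3), next='.' -> no flip
Dir E: first cell '.' (not opp) -> no flip
Dir SW: opp run (2,3) capped by W -> flip
Dir S: opp run (2,4) (3,4) (4,4), next='.' -> no flip
Dir SE: first cell '.' (not opp) -> no flip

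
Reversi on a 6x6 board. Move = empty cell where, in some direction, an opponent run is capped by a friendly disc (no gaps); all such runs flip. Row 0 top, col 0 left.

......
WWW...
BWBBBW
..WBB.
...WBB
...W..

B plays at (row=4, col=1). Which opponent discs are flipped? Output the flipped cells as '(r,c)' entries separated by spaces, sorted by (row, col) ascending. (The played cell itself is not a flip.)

Answer: (3,2)

Derivation:
Dir NW: first cell '.' (not opp) -> no flip
Dir N: first cell '.' (not opp) -> no flip
Dir NE: opp run (3,2) capped by B -> flip
Dir W: first cell '.' (not opp) -> no flip
Dir E: first cell '.' (not opp) -> no flip
Dir SW: first cell '.' (not opp) -> no flip
Dir S: first cell '.' (not opp) -> no flip
Dir SE: first cell '.' (not opp) -> no flip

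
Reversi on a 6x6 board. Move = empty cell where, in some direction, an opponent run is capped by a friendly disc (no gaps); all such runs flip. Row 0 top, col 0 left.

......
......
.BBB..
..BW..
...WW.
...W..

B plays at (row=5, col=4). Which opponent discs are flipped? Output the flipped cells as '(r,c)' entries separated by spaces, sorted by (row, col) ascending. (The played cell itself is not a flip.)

Answer: (4,3)

Derivation:
Dir NW: opp run (4,3) capped by B -> flip
Dir N: opp run (4,4), next='.' -> no flip
Dir NE: first cell '.' (not opp) -> no flip
Dir W: opp run (5,3), next='.' -> no flip
Dir E: first cell '.' (not opp) -> no flip
Dir SW: edge -> no flip
Dir S: edge -> no flip
Dir SE: edge -> no flip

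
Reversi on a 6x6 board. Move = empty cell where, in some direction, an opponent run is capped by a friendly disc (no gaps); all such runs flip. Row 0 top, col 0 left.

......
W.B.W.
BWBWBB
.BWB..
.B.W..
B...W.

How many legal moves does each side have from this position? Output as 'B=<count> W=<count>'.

Answer: B=10 W=6

Derivation:
-- B to move --
(0,0): flips 1 -> legal
(0,1): no bracket -> illegal
(0,3): flips 1 -> legal
(0,4): flips 1 -> legal
(0,5): flips 3 -> legal
(1,1): flips 1 -> legal
(1,3): flips 1 -> legal
(1,5): no bracket -> illegal
(3,0): flips 1 -> legal
(3,4): flips 1 -> legal
(4,2): flips 1 -> legal
(4,4): no bracket -> illegal
(4,5): no bracket -> illegal
(5,2): no bracket -> illegal
(5,3): flips 1 -> legal
(5,5): no bracket -> illegal
B mobility = 10
-- W to move --
(0,1): flips 1 -> legal
(0,2): flips 2 -> legal
(0,3): flips 1 -> legal
(1,1): no bracket -> illegal
(1,3): no bracket -> illegal
(1,5): no bracket -> illegal
(3,0): flips 2 -> legal
(3,4): flips 2 -> legal
(3,5): no bracket -> illegal
(4,0): no bracket -> illegal
(4,2): no bracket -> illegal
(4,4): no bracket -> illegal
(5,1): flips 2 -> legal
(5,2): no bracket -> illegal
W mobility = 6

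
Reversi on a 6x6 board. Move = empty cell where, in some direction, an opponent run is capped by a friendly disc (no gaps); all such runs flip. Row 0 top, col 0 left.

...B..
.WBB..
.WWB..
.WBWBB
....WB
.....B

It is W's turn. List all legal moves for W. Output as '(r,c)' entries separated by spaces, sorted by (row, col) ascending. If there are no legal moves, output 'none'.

(0,1): no bracket -> illegal
(0,2): flips 1 -> legal
(0,4): flips 1 -> legal
(1,4): flips 2 -> legal
(2,4): flips 2 -> legal
(2,5): no bracket -> illegal
(4,1): no bracket -> illegal
(4,2): flips 1 -> legal
(4,3): flips 1 -> legal
(5,4): no bracket -> illegal

Answer: (0,2) (0,4) (1,4) (2,4) (4,2) (4,3)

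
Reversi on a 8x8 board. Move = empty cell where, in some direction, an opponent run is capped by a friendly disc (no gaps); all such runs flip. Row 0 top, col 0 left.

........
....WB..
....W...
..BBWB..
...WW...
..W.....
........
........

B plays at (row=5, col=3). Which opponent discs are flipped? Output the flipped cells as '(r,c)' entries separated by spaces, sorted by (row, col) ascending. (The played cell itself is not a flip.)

Dir NW: first cell '.' (not opp) -> no flip
Dir N: opp run (4,3) capped by B -> flip
Dir NE: opp run (4,4) capped by B -> flip
Dir W: opp run (5,2), next='.' -> no flip
Dir E: first cell '.' (not opp) -> no flip
Dir SW: first cell '.' (not opp) -> no flip
Dir S: first cell '.' (not opp) -> no flip
Dir SE: first cell '.' (not opp) -> no flip

Answer: (4,3) (4,4)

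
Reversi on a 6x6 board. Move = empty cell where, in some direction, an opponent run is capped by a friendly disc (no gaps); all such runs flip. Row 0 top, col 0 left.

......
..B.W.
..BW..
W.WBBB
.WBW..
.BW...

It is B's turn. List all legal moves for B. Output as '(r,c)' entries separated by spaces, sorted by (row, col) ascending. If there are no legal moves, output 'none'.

Answer: (1,3) (2,4) (3,1) (4,0) (4,4) (5,3)

Derivation:
(0,3): no bracket -> illegal
(0,4): no bracket -> illegal
(0,5): no bracket -> illegal
(1,3): flips 1 -> legal
(1,5): no bracket -> illegal
(2,0): no bracket -> illegal
(2,1): no bracket -> illegal
(2,4): flips 1 -> legal
(2,5): no bracket -> illegal
(3,1): flips 2 -> legal
(4,0): flips 1 -> legal
(4,4): flips 1 -> legal
(5,0): no bracket -> illegal
(5,3): flips 2 -> legal
(5,4): no bracket -> illegal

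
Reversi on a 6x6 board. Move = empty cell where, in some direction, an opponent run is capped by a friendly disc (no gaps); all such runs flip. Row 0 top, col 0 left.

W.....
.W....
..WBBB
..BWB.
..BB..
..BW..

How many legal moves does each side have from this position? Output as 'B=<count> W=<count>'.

-- B to move --
(0,1): no bracket -> illegal
(0,2): no bracket -> illegal
(1,0): no bracket -> illegal
(1,2): flips 1 -> legal
(1,3): no bracket -> illegal
(2,0): no bracket -> illegal
(2,1): flips 1 -> legal
(3,1): no bracket -> illegal
(4,4): no bracket -> illegal
(5,4): flips 1 -> legal
B mobility = 3
-- W to move --
(1,2): no bracket -> illegal
(1,3): flips 1 -> legal
(1,4): no bracket -> illegal
(1,5): flips 1 -> legal
(2,1): no bracket -> illegal
(3,1): flips 2 -> legal
(3,5): flips 1 -> legal
(4,1): no bracket -> illegal
(4,4): no bracket -> illegal
(4,5): no bracket -> illegal
(5,1): flips 2 -> legal
(5,4): no bracket -> illegal
W mobility = 5

Answer: B=3 W=5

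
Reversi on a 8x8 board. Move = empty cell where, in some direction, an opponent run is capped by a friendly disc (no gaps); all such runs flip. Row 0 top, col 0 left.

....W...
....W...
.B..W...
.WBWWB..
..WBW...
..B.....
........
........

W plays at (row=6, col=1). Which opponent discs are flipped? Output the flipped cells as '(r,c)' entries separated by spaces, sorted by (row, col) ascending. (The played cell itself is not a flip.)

Answer: (4,3) (5,2)

Derivation:
Dir NW: first cell '.' (not opp) -> no flip
Dir N: first cell '.' (not opp) -> no flip
Dir NE: opp run (5,2) (4,3) capped by W -> flip
Dir W: first cell '.' (not opp) -> no flip
Dir E: first cell '.' (not opp) -> no flip
Dir SW: first cell '.' (not opp) -> no flip
Dir S: first cell '.' (not opp) -> no flip
Dir SE: first cell '.' (not opp) -> no flip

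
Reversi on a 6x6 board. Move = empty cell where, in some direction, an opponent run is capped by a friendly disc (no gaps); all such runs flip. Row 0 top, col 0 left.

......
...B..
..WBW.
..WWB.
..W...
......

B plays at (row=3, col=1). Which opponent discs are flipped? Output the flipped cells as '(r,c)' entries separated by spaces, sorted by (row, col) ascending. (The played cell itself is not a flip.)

Dir NW: first cell '.' (not opp) -> no flip
Dir N: first cell '.' (not opp) -> no flip
Dir NE: opp run (2,2) capped by B -> flip
Dir W: first cell '.' (not opp) -> no flip
Dir E: opp run (3,2) (3,3) capped by B -> flip
Dir SW: first cell '.' (not opp) -> no flip
Dir S: first cell '.' (not opp) -> no flip
Dir SE: opp run (4,2), next='.' -> no flip

Answer: (2,2) (3,2) (3,3)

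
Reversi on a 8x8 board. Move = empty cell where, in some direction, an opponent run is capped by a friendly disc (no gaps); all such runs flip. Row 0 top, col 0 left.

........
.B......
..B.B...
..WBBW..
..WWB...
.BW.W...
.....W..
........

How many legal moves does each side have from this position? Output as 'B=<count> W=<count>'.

Answer: B=9 W=10

Derivation:
-- B to move --
(2,1): no bracket -> illegal
(2,3): no bracket -> illegal
(2,5): no bracket -> illegal
(2,6): flips 1 -> legal
(3,1): flips 1 -> legal
(3,6): flips 1 -> legal
(4,1): flips 2 -> legal
(4,5): no bracket -> illegal
(4,6): flips 1 -> legal
(5,3): flips 2 -> legal
(5,5): no bracket -> illegal
(5,6): no bracket -> illegal
(6,1): flips 2 -> legal
(6,2): flips 3 -> legal
(6,3): no bracket -> illegal
(6,4): flips 1 -> legal
(6,6): no bracket -> illegal
(7,4): no bracket -> illegal
(7,5): no bracket -> illegal
(7,6): no bracket -> illegal
B mobility = 9
-- W to move --
(0,0): no bracket -> illegal
(0,1): no bracket -> illegal
(0,2): no bracket -> illegal
(1,0): no bracket -> illegal
(1,2): flips 1 -> legal
(1,3): flips 1 -> legal
(1,4): flips 3 -> legal
(1,5): flips 2 -> legal
(2,0): no bracket -> illegal
(2,1): no bracket -> illegal
(2,3): flips 1 -> legal
(2,5): flips 1 -> legal
(3,1): no bracket -> illegal
(4,0): no bracket -> illegal
(4,1): no bracket -> illegal
(4,5): flips 1 -> legal
(5,0): flips 1 -> legal
(5,3): flips 1 -> legal
(5,5): no bracket -> illegal
(6,0): flips 1 -> legal
(6,1): no bracket -> illegal
(6,2): no bracket -> illegal
W mobility = 10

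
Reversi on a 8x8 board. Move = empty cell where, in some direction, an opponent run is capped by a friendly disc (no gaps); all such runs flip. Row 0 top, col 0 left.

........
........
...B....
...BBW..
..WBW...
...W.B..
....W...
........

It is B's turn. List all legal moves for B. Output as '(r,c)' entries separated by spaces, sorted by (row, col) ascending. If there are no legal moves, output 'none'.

(2,4): no bracket -> illegal
(2,5): no bracket -> illegal
(2,6): no bracket -> illegal
(3,1): no bracket -> illegal
(3,2): no bracket -> illegal
(3,6): flips 1 -> legal
(4,1): flips 1 -> legal
(4,5): flips 1 -> legal
(4,6): no bracket -> illegal
(5,1): flips 1 -> legal
(5,2): no bracket -> illegal
(5,4): flips 1 -> legal
(6,2): no bracket -> illegal
(6,3): flips 1 -> legal
(6,5): no bracket -> illegal
(7,3): flips 1 -> legal
(7,4): no bracket -> illegal
(7,5): no bracket -> illegal

Answer: (3,6) (4,1) (4,5) (5,1) (5,4) (6,3) (7,3)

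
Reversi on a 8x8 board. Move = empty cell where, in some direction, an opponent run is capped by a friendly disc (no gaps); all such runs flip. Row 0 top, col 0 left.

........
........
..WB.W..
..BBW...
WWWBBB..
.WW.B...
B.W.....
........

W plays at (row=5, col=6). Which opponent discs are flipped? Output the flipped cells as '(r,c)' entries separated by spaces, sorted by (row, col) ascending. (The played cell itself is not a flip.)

Answer: (4,5)

Derivation:
Dir NW: opp run (4,5) capped by W -> flip
Dir N: first cell '.' (not opp) -> no flip
Dir NE: first cell '.' (not opp) -> no flip
Dir W: first cell '.' (not opp) -> no flip
Dir E: first cell '.' (not opp) -> no flip
Dir SW: first cell '.' (not opp) -> no flip
Dir S: first cell '.' (not opp) -> no flip
Dir SE: first cell '.' (not opp) -> no flip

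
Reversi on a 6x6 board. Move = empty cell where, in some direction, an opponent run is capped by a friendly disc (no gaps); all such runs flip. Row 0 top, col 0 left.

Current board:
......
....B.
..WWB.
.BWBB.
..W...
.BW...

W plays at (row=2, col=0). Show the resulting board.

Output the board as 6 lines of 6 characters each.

Answer: ......
....B.
W.WWB.
.WWBB.
..W...
.BW...

Derivation:
Place W at (2,0); scan 8 dirs for brackets.
Dir NW: edge -> no flip
Dir N: first cell '.' (not opp) -> no flip
Dir NE: first cell '.' (not opp) -> no flip
Dir W: edge -> no flip
Dir E: first cell '.' (not opp) -> no flip
Dir SW: edge -> no flip
Dir S: first cell '.' (not opp) -> no flip
Dir SE: opp run (3,1) capped by W -> flip
All flips: (3,1)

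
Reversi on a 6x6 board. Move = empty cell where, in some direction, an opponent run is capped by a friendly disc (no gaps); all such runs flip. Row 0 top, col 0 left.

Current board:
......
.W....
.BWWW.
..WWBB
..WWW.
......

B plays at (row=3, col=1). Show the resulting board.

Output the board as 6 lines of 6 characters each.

Place B at (3,1); scan 8 dirs for brackets.
Dir NW: first cell '.' (not opp) -> no flip
Dir N: first cell 'B' (not opp) -> no flip
Dir NE: opp run (2,2), next='.' -> no flip
Dir W: first cell '.' (not opp) -> no flip
Dir E: opp run (3,2) (3,3) capped by B -> flip
Dir SW: first cell '.' (not opp) -> no flip
Dir S: first cell '.' (not opp) -> no flip
Dir SE: opp run (4,2), next='.' -> no flip
All flips: (3,2) (3,3)

Answer: ......
.W....
.BWWW.
.BBBBB
..WWW.
......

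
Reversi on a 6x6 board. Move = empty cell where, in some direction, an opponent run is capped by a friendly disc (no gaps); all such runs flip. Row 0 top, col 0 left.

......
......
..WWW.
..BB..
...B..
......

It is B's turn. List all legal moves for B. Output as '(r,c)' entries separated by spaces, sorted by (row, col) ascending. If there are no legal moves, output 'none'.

(1,1): flips 1 -> legal
(1,2): flips 1 -> legal
(1,3): flips 1 -> legal
(1,4): flips 1 -> legal
(1,5): flips 1 -> legal
(2,1): no bracket -> illegal
(2,5): no bracket -> illegal
(3,1): no bracket -> illegal
(3,4): no bracket -> illegal
(3,5): no bracket -> illegal

Answer: (1,1) (1,2) (1,3) (1,4) (1,5)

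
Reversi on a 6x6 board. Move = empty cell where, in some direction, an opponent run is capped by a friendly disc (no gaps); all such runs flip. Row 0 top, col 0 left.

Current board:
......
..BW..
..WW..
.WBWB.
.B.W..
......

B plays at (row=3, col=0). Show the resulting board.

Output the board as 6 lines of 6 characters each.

Place B at (3,0); scan 8 dirs for brackets.
Dir NW: edge -> no flip
Dir N: first cell '.' (not opp) -> no flip
Dir NE: first cell '.' (not opp) -> no flip
Dir W: edge -> no flip
Dir E: opp run (3,1) capped by B -> flip
Dir SW: edge -> no flip
Dir S: first cell '.' (not opp) -> no flip
Dir SE: first cell 'B' (not opp) -> no flip
All flips: (3,1)

Answer: ......
..BW..
..WW..
BBBWB.
.B.W..
......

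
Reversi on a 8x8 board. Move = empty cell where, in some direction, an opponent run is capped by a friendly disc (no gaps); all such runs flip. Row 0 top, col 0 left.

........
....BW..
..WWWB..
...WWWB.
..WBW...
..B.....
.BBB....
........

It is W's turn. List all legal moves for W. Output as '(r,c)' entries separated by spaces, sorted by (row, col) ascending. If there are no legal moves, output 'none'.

Answer: (0,4) (0,5) (1,3) (1,6) (2,6) (3,7) (5,3) (7,0) (7,2)

Derivation:
(0,3): no bracket -> illegal
(0,4): flips 1 -> legal
(0,5): flips 1 -> legal
(1,3): flips 1 -> legal
(1,6): flips 1 -> legal
(2,6): flips 1 -> legal
(2,7): no bracket -> illegal
(3,2): no bracket -> illegal
(3,7): flips 1 -> legal
(4,1): no bracket -> illegal
(4,5): no bracket -> illegal
(4,6): no bracket -> illegal
(4,7): no bracket -> illegal
(5,0): no bracket -> illegal
(5,1): no bracket -> illegal
(5,3): flips 1 -> legal
(5,4): no bracket -> illegal
(6,0): no bracket -> illegal
(6,4): no bracket -> illegal
(7,0): flips 3 -> legal
(7,1): no bracket -> illegal
(7,2): flips 2 -> legal
(7,3): no bracket -> illegal
(7,4): no bracket -> illegal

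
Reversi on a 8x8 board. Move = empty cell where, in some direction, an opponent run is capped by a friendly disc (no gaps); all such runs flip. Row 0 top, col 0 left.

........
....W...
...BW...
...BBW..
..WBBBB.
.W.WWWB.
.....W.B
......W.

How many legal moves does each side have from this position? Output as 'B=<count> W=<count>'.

-- B to move --
(0,3): no bracket -> illegal
(0,4): flips 2 -> legal
(0,5): flips 1 -> legal
(1,3): flips 2 -> legal
(1,5): flips 1 -> legal
(2,5): flips 2 -> legal
(2,6): flips 1 -> legal
(3,1): no bracket -> illegal
(3,2): no bracket -> illegal
(3,6): flips 1 -> legal
(4,0): no bracket -> illegal
(4,1): flips 1 -> legal
(5,0): no bracket -> illegal
(5,2): flips 3 -> legal
(6,0): flips 2 -> legal
(6,1): no bracket -> illegal
(6,2): flips 1 -> legal
(6,3): flips 2 -> legal
(6,4): flips 2 -> legal
(6,6): flips 1 -> legal
(7,4): flips 1 -> legal
(7,5): flips 2 -> legal
(7,7): no bracket -> illegal
B mobility = 16
-- W to move --
(1,2): no bracket -> illegal
(1,3): flips 3 -> legal
(2,2): flips 3 -> legal
(2,5): no bracket -> illegal
(3,2): flips 4 -> legal
(3,6): flips 1 -> legal
(3,7): flips 1 -> legal
(4,7): flips 5 -> legal
(5,2): no bracket -> illegal
(5,7): flips 2 -> legal
(6,6): no bracket -> illegal
(7,7): no bracket -> illegal
W mobility = 7

Answer: B=16 W=7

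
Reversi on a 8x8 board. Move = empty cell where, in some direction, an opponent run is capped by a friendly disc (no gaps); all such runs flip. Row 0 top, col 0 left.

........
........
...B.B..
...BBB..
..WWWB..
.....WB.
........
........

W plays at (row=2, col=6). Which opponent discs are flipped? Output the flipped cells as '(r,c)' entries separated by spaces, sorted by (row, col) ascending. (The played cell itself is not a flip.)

Dir NW: first cell '.' (not opp) -> no flip
Dir N: first cell '.' (not opp) -> no flip
Dir NE: first cell '.' (not opp) -> no flip
Dir W: opp run (2,5), next='.' -> no flip
Dir E: first cell '.' (not opp) -> no flip
Dir SW: opp run (3,5) capped by W -> flip
Dir S: first cell '.' (not opp) -> no flip
Dir SE: first cell '.' (not opp) -> no flip

Answer: (3,5)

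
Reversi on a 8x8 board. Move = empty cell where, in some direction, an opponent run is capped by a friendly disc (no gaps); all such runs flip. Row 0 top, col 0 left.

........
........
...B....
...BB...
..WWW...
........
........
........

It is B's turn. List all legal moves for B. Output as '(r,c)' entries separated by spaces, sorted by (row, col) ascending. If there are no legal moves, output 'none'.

Answer: (5,1) (5,2) (5,3) (5,4) (5,5)

Derivation:
(3,1): no bracket -> illegal
(3,2): no bracket -> illegal
(3,5): no bracket -> illegal
(4,1): no bracket -> illegal
(4,5): no bracket -> illegal
(5,1): flips 1 -> legal
(5,2): flips 1 -> legal
(5,3): flips 1 -> legal
(5,4): flips 1 -> legal
(5,5): flips 1 -> legal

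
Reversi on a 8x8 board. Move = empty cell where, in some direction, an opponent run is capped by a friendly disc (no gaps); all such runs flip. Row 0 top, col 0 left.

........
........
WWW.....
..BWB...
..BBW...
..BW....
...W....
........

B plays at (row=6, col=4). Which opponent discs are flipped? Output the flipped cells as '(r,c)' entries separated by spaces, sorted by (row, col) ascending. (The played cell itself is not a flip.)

Dir NW: opp run (5,3) capped by B -> flip
Dir N: first cell '.' (not opp) -> no flip
Dir NE: first cell '.' (not opp) -> no flip
Dir W: opp run (6,3), next='.' -> no flip
Dir E: first cell '.' (not opp) -> no flip
Dir SW: first cell '.' (not opp) -> no flip
Dir S: first cell '.' (not opp) -> no flip
Dir SE: first cell '.' (not opp) -> no flip

Answer: (5,3)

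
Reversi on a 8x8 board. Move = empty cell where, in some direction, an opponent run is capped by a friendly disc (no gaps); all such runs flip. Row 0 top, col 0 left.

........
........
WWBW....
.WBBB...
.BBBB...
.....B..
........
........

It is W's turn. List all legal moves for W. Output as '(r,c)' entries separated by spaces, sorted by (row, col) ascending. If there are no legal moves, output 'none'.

(1,1): no bracket -> illegal
(1,2): no bracket -> illegal
(1,3): flips 1 -> legal
(2,4): no bracket -> illegal
(2,5): no bracket -> illegal
(3,0): no bracket -> illegal
(3,5): flips 3 -> legal
(4,0): no bracket -> illegal
(4,5): flips 1 -> legal
(4,6): no bracket -> illegal
(5,0): flips 2 -> legal
(5,1): flips 1 -> legal
(5,2): no bracket -> illegal
(5,3): flips 3 -> legal
(5,4): flips 2 -> legal
(5,6): no bracket -> illegal
(6,4): no bracket -> illegal
(6,5): no bracket -> illegal
(6,6): no bracket -> illegal

Answer: (1,3) (3,5) (4,5) (5,0) (5,1) (5,3) (5,4)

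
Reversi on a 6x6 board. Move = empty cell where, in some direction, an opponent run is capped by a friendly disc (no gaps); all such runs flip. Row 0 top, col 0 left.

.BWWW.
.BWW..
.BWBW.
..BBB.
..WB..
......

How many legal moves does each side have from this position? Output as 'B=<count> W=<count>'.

-- B to move --
(0,5): flips 3 -> legal
(1,4): flips 3 -> legal
(1,5): flips 1 -> legal
(2,5): flips 1 -> legal
(3,1): no bracket -> illegal
(3,5): no bracket -> illegal
(4,1): flips 1 -> legal
(5,1): flips 1 -> legal
(5,2): flips 1 -> legal
(5,3): no bracket -> illegal
B mobility = 7
-- W to move --
(0,0): flips 2 -> legal
(1,0): flips 1 -> legal
(1,4): no bracket -> illegal
(2,0): flips 2 -> legal
(2,5): no bracket -> illegal
(3,0): flips 1 -> legal
(3,1): no bracket -> illegal
(3,5): no bracket -> illegal
(4,1): no bracket -> illegal
(4,4): flips 3 -> legal
(4,5): flips 2 -> legal
(5,2): no bracket -> illegal
(5,3): flips 3 -> legal
(5,4): no bracket -> illegal
W mobility = 7

Answer: B=7 W=7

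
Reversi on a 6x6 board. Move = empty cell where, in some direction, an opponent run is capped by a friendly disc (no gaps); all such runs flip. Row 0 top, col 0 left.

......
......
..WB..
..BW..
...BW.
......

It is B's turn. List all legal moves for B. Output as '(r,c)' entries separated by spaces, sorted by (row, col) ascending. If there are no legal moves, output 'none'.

Answer: (1,2) (2,1) (3,4) (4,5)

Derivation:
(1,1): no bracket -> illegal
(1,2): flips 1 -> legal
(1,3): no bracket -> illegal
(2,1): flips 1 -> legal
(2,4): no bracket -> illegal
(3,1): no bracket -> illegal
(3,4): flips 1 -> legal
(3,5): no bracket -> illegal
(4,2): no bracket -> illegal
(4,5): flips 1 -> legal
(5,3): no bracket -> illegal
(5,4): no bracket -> illegal
(5,5): no bracket -> illegal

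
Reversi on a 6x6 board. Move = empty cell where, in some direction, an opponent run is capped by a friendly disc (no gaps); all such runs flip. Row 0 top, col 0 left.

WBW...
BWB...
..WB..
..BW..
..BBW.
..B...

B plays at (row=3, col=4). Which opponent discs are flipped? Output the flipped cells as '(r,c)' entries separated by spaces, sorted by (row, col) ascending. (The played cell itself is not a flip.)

Dir NW: first cell 'B' (not opp) -> no flip
Dir N: first cell '.' (not opp) -> no flip
Dir NE: first cell '.' (not opp) -> no flip
Dir W: opp run (3,3) capped by B -> flip
Dir E: first cell '.' (not opp) -> no flip
Dir SW: first cell 'B' (not opp) -> no flip
Dir S: opp run (4,4), next='.' -> no flip
Dir SE: first cell '.' (not opp) -> no flip

Answer: (3,3)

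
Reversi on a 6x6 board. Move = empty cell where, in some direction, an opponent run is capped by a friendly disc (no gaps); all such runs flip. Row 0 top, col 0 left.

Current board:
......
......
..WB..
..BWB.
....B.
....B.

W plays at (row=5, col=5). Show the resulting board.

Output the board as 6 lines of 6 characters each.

Answer: ......
......
..WB..
..BWB.
....W.
....BW

Derivation:
Place W at (5,5); scan 8 dirs for brackets.
Dir NW: opp run (4,4) capped by W -> flip
Dir N: first cell '.' (not opp) -> no flip
Dir NE: edge -> no flip
Dir W: opp run (5,4), next='.' -> no flip
Dir E: edge -> no flip
Dir SW: edge -> no flip
Dir S: edge -> no flip
Dir SE: edge -> no flip
All flips: (4,4)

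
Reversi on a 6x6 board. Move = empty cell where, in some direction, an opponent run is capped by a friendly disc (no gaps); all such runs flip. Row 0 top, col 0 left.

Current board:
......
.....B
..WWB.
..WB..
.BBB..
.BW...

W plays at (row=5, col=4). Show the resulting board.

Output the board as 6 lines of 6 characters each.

Answer: ......
.....B
..WWB.
..WB..
.BBW..
.BW.W.

Derivation:
Place W at (5,4); scan 8 dirs for brackets.
Dir NW: opp run (4,3) capped by W -> flip
Dir N: first cell '.' (not opp) -> no flip
Dir NE: first cell '.' (not opp) -> no flip
Dir W: first cell '.' (not opp) -> no flip
Dir E: first cell '.' (not opp) -> no flip
Dir SW: edge -> no flip
Dir S: edge -> no flip
Dir SE: edge -> no flip
All flips: (4,3)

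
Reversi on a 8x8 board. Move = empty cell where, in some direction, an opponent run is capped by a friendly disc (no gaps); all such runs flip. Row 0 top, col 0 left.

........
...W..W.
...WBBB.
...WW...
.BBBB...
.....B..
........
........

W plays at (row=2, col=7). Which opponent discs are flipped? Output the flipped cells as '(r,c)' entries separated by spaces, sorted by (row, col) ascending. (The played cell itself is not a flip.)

Answer: (2,4) (2,5) (2,6)

Derivation:
Dir NW: first cell 'W' (not opp) -> no flip
Dir N: first cell '.' (not opp) -> no flip
Dir NE: edge -> no flip
Dir W: opp run (2,6) (2,5) (2,4) capped by W -> flip
Dir E: edge -> no flip
Dir SW: first cell '.' (not opp) -> no flip
Dir S: first cell '.' (not opp) -> no flip
Dir SE: edge -> no flip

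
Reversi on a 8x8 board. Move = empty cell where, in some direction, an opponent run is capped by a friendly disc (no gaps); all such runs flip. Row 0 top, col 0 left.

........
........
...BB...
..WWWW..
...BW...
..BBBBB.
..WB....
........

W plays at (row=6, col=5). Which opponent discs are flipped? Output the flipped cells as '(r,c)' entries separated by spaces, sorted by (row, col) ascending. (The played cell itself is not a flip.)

Dir NW: opp run (5,4) (4,3) capped by W -> flip
Dir N: opp run (5,5), next='.' -> no flip
Dir NE: opp run (5,6), next='.' -> no flip
Dir W: first cell '.' (not opp) -> no flip
Dir E: first cell '.' (not opp) -> no flip
Dir SW: first cell '.' (not opp) -> no flip
Dir S: first cell '.' (not opp) -> no flip
Dir SE: first cell '.' (not opp) -> no flip

Answer: (4,3) (5,4)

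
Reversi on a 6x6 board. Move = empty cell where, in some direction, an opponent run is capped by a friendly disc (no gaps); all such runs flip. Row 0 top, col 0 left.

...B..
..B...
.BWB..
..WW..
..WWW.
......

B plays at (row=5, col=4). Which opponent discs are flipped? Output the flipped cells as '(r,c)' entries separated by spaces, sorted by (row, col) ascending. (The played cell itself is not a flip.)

Dir NW: opp run (4,3) (3,2) capped by B -> flip
Dir N: opp run (4,4), next='.' -> no flip
Dir NE: first cell '.' (not opp) -> no flip
Dir W: first cell '.' (not opp) -> no flip
Dir E: first cell '.' (not opp) -> no flip
Dir SW: edge -> no flip
Dir S: edge -> no flip
Dir SE: edge -> no flip

Answer: (3,2) (4,3)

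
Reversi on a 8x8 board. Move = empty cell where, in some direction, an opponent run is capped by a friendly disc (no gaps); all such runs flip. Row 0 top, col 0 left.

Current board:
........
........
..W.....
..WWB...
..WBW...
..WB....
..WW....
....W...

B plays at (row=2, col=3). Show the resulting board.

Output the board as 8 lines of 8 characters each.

Answer: ........
........
..WB....
..WBB...
..WBW...
..WB....
..WW....
....W...

Derivation:
Place B at (2,3); scan 8 dirs for brackets.
Dir NW: first cell '.' (not opp) -> no flip
Dir N: first cell '.' (not opp) -> no flip
Dir NE: first cell '.' (not opp) -> no flip
Dir W: opp run (2,2), next='.' -> no flip
Dir E: first cell '.' (not opp) -> no flip
Dir SW: opp run (3,2), next='.' -> no flip
Dir S: opp run (3,3) capped by B -> flip
Dir SE: first cell 'B' (not opp) -> no flip
All flips: (3,3)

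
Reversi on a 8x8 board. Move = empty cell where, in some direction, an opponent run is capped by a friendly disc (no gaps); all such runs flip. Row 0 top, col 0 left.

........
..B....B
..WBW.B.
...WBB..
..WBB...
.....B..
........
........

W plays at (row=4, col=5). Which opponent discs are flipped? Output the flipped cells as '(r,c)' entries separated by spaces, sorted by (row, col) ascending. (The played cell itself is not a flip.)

Dir NW: opp run (3,4) (2,3) (1,2), next='.' -> no flip
Dir N: opp run (3,5), next='.' -> no flip
Dir NE: first cell '.' (not opp) -> no flip
Dir W: opp run (4,4) (4,3) capped by W -> flip
Dir E: first cell '.' (not opp) -> no flip
Dir SW: first cell '.' (not opp) -> no flip
Dir S: opp run (5,5), next='.' -> no flip
Dir SE: first cell '.' (not opp) -> no flip

Answer: (4,3) (4,4)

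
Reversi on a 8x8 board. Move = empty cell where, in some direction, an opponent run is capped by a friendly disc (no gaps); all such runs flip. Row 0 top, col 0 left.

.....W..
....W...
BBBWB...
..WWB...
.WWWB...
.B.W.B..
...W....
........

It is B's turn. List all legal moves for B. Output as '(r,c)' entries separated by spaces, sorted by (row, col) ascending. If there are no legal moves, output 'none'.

(0,3): no bracket -> illegal
(0,4): flips 1 -> legal
(0,6): no bracket -> illegal
(1,2): flips 1 -> legal
(1,3): no bracket -> illegal
(1,5): no bracket -> illegal
(1,6): no bracket -> illegal
(2,5): no bracket -> illegal
(3,0): no bracket -> illegal
(3,1): flips 3 -> legal
(4,0): flips 3 -> legal
(5,0): no bracket -> illegal
(5,2): flips 3 -> legal
(5,4): flips 2 -> legal
(6,2): flips 1 -> legal
(6,4): no bracket -> illegal
(7,2): no bracket -> illegal
(7,3): no bracket -> illegal
(7,4): no bracket -> illegal

Answer: (0,4) (1,2) (3,1) (4,0) (5,2) (5,4) (6,2)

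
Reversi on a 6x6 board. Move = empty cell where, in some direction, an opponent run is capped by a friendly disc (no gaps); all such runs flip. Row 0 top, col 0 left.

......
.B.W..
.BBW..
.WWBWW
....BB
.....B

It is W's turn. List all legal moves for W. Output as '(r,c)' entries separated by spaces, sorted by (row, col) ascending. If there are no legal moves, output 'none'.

(0,0): no bracket -> illegal
(0,1): flips 2 -> legal
(0,2): no bracket -> illegal
(1,0): flips 1 -> legal
(1,2): flips 1 -> legal
(2,0): flips 2 -> legal
(2,4): no bracket -> illegal
(3,0): no bracket -> illegal
(4,2): no bracket -> illegal
(4,3): flips 1 -> legal
(5,3): flips 1 -> legal
(5,4): flips 1 -> legal

Answer: (0,1) (1,0) (1,2) (2,0) (4,3) (5,3) (5,4)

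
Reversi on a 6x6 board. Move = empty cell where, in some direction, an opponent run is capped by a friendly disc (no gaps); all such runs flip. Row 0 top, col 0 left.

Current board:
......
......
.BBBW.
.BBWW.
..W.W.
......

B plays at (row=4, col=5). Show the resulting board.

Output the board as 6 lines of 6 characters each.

Answer: ......
......
.BBBW.
.BBWB.
..W.WB
......

Derivation:
Place B at (4,5); scan 8 dirs for brackets.
Dir NW: opp run (3,4) capped by B -> flip
Dir N: first cell '.' (not opp) -> no flip
Dir NE: edge -> no flip
Dir W: opp run (4,4), next='.' -> no flip
Dir E: edge -> no flip
Dir SW: first cell '.' (not opp) -> no flip
Dir S: first cell '.' (not opp) -> no flip
Dir SE: edge -> no flip
All flips: (3,4)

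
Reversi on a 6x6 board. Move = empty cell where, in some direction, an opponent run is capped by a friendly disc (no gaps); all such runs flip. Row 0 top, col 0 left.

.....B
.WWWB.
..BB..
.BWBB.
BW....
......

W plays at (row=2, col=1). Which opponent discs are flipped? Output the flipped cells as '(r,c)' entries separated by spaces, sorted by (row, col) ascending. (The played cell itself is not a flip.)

Dir NW: first cell '.' (not opp) -> no flip
Dir N: first cell 'W' (not opp) -> no flip
Dir NE: first cell 'W' (not opp) -> no flip
Dir W: first cell '.' (not opp) -> no flip
Dir E: opp run (2,2) (2,3), next='.' -> no flip
Dir SW: first cell '.' (not opp) -> no flip
Dir S: opp run (3,1) capped by W -> flip
Dir SE: first cell 'W' (not opp) -> no flip

Answer: (3,1)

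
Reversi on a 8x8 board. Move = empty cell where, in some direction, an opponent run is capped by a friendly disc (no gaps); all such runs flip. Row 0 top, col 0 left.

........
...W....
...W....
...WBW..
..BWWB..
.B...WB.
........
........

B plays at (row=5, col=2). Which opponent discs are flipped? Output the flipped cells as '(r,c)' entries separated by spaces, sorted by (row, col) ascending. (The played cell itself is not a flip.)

Dir NW: first cell '.' (not opp) -> no flip
Dir N: first cell 'B' (not opp) -> no flip
Dir NE: opp run (4,3) capped by B -> flip
Dir W: first cell 'B' (not opp) -> no flip
Dir E: first cell '.' (not opp) -> no flip
Dir SW: first cell '.' (not opp) -> no flip
Dir S: first cell '.' (not opp) -> no flip
Dir SE: first cell '.' (not opp) -> no flip

Answer: (4,3)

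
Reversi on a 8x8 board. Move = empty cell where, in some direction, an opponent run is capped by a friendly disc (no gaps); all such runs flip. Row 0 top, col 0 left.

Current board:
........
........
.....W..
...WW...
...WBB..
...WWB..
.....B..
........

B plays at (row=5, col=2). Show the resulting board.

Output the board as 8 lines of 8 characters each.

Answer: ........
........
.....W..
...WW...
...WBB..
..BBBB..
.....B..
........

Derivation:
Place B at (5,2); scan 8 dirs for brackets.
Dir NW: first cell '.' (not opp) -> no flip
Dir N: first cell '.' (not opp) -> no flip
Dir NE: opp run (4,3) (3,4) (2,5), next='.' -> no flip
Dir W: first cell '.' (not opp) -> no flip
Dir E: opp run (5,3) (5,4) capped by B -> flip
Dir SW: first cell '.' (not opp) -> no flip
Dir S: first cell '.' (not opp) -> no flip
Dir SE: first cell '.' (not opp) -> no flip
All flips: (5,3) (5,4)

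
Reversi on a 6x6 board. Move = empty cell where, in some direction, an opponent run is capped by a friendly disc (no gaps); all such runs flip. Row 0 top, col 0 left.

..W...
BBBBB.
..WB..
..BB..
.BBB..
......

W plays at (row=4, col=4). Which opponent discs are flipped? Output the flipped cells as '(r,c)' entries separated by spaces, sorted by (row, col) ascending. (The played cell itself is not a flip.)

Answer: (3,3)

Derivation:
Dir NW: opp run (3,3) capped by W -> flip
Dir N: first cell '.' (not opp) -> no flip
Dir NE: first cell '.' (not opp) -> no flip
Dir W: opp run (4,3) (4,2) (4,1), next='.' -> no flip
Dir E: first cell '.' (not opp) -> no flip
Dir SW: first cell '.' (not opp) -> no flip
Dir S: first cell '.' (not opp) -> no flip
Dir SE: first cell '.' (not opp) -> no flip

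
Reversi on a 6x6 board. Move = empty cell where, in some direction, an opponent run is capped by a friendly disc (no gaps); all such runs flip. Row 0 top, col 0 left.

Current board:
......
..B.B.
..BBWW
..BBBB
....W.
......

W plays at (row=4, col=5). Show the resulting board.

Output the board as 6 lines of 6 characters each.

Answer: ......
..B.B.
..BBWW
..BBBW
....WW
......

Derivation:
Place W at (4,5); scan 8 dirs for brackets.
Dir NW: opp run (3,4) (2,3) (1,2), next='.' -> no flip
Dir N: opp run (3,5) capped by W -> flip
Dir NE: edge -> no flip
Dir W: first cell 'W' (not opp) -> no flip
Dir E: edge -> no flip
Dir SW: first cell '.' (not opp) -> no flip
Dir S: first cell '.' (not opp) -> no flip
Dir SE: edge -> no flip
All flips: (3,5)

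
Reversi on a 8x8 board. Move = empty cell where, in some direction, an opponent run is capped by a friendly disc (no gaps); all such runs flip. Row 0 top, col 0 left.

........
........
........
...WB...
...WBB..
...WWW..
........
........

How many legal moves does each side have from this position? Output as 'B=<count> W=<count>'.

-- B to move --
(2,2): flips 1 -> legal
(2,3): no bracket -> illegal
(2,4): no bracket -> illegal
(3,2): flips 1 -> legal
(4,2): flips 1 -> legal
(4,6): no bracket -> illegal
(5,2): flips 1 -> legal
(5,6): no bracket -> illegal
(6,2): flips 1 -> legal
(6,3): flips 1 -> legal
(6,4): flips 1 -> legal
(6,5): flips 1 -> legal
(6,6): flips 1 -> legal
B mobility = 9
-- W to move --
(2,3): no bracket -> illegal
(2,4): flips 2 -> legal
(2,5): flips 1 -> legal
(3,5): flips 3 -> legal
(3,6): flips 1 -> legal
(4,6): flips 2 -> legal
(5,6): no bracket -> illegal
W mobility = 5

Answer: B=9 W=5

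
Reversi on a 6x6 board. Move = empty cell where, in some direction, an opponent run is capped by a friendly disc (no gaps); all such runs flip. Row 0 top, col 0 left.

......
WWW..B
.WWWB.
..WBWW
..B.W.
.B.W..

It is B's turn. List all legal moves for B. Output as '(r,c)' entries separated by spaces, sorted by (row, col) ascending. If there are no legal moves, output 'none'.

Answer: (0,0) (0,2) (1,3) (2,0) (3,1) (5,4) (5,5)

Derivation:
(0,0): flips 2 -> legal
(0,1): no bracket -> illegal
(0,2): flips 3 -> legal
(0,3): no bracket -> illegal
(1,3): flips 1 -> legal
(1,4): no bracket -> illegal
(2,0): flips 3 -> legal
(2,5): no bracket -> illegal
(3,0): no bracket -> illegal
(3,1): flips 1 -> legal
(4,1): no bracket -> illegal
(4,3): no bracket -> illegal
(4,5): no bracket -> illegal
(5,2): no bracket -> illegal
(5,4): flips 2 -> legal
(5,5): flips 1 -> legal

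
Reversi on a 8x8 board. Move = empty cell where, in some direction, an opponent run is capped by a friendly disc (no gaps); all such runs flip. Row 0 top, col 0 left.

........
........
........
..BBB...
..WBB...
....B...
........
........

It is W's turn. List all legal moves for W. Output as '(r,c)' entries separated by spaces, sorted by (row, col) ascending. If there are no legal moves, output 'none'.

(2,1): no bracket -> illegal
(2,2): flips 1 -> legal
(2,3): no bracket -> illegal
(2,4): flips 1 -> legal
(2,5): no bracket -> illegal
(3,1): no bracket -> illegal
(3,5): no bracket -> illegal
(4,1): no bracket -> illegal
(4,5): flips 2 -> legal
(5,2): no bracket -> illegal
(5,3): no bracket -> illegal
(5,5): no bracket -> illegal
(6,3): no bracket -> illegal
(6,4): no bracket -> illegal
(6,5): no bracket -> illegal

Answer: (2,2) (2,4) (4,5)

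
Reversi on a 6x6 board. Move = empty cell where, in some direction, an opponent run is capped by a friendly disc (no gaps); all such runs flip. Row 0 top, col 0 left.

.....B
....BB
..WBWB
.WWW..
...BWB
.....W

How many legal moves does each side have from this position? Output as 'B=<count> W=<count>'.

Answer: B=4 W=6

Derivation:
-- B to move --
(1,1): no bracket -> illegal
(1,2): no bracket -> illegal
(1,3): no bracket -> illegal
(2,0): no bracket -> illegal
(2,1): flips 2 -> legal
(3,0): no bracket -> illegal
(3,4): flips 1 -> legal
(3,5): no bracket -> illegal
(4,0): no bracket -> illegal
(4,1): flips 1 -> legal
(4,2): flips 2 -> legal
(5,3): no bracket -> illegal
(5,4): no bracket -> illegal
B mobility = 4
-- W to move --
(0,3): no bracket -> illegal
(0,4): flips 1 -> legal
(1,2): no bracket -> illegal
(1,3): flips 1 -> legal
(3,4): no bracket -> illegal
(3,5): flips 1 -> legal
(4,2): flips 1 -> legal
(5,2): no bracket -> illegal
(5,3): flips 1 -> legal
(5,4): flips 1 -> legal
W mobility = 6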